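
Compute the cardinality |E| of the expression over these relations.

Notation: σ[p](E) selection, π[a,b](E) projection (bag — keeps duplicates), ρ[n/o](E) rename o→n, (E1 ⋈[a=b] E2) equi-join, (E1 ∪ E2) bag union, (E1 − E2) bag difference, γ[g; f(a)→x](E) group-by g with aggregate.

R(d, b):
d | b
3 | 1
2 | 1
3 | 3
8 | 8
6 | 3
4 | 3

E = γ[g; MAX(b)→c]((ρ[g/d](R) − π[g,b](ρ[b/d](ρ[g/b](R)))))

Per-node cardinality:
  R → 6
  ρ[g/d](R) → 6
  R → 6
  ρ[g/b](R) → 6
  ρ[b/d](ρ[g/b](R)) → 6
  π[g,b](ρ[b/d](ρ[g/b](R))) → 6
  (ρ[g/d](R) − π[g,b](ρ[b/d](ρ[g/b](R)))) → 4
  γ[g; MAX(b)→c]((ρ[g/d](R) − π[g,b](ρ[b/d](ρ[g/b](R))))) → 4

|E| = 4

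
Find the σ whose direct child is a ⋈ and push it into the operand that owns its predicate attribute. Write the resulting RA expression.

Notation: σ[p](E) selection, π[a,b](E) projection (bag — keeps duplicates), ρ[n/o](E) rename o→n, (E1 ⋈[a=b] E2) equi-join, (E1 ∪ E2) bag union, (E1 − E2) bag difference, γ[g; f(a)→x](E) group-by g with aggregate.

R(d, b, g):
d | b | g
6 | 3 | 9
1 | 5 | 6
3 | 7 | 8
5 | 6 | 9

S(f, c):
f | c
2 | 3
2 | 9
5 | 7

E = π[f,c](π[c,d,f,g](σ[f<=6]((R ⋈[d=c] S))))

σ filters on f, owned by the right side.
E' = π[f,c](π[c,d,f,g]((R ⋈[d=c] σ[f<=6](S))))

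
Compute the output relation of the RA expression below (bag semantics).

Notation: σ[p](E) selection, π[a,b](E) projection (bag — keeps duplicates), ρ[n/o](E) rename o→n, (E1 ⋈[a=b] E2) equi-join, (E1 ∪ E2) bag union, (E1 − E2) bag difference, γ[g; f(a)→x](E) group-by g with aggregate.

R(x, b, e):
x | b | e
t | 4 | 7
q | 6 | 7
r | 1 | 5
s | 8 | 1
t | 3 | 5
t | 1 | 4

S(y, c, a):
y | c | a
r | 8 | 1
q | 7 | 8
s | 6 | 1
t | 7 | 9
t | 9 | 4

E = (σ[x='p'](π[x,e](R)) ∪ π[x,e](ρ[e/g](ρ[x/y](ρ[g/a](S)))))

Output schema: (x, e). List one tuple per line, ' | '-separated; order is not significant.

Per-node cardinality:
  R → 6
  π[x,e](R) → 6
  σ[x='p'](π[x,e](R)) → 0
  S → 5
  ρ[g/a](S) → 5
  ρ[x/y](ρ[g/a](S)) → 5
  ρ[e/g](ρ[x/y](ρ[g/a](S))) → 5
  π[x,e](ρ[e/g](ρ[x/y](ρ[g/a](S)))) → 5
  (σ[x='p'](π[x,e](R)) ∪ π[x,e](ρ[e/g](ρ[x/y](ρ[g/a](S))))) → 5

== RESULT ==
x | e
q | 8
r | 1
s | 1
t | 4
t | 9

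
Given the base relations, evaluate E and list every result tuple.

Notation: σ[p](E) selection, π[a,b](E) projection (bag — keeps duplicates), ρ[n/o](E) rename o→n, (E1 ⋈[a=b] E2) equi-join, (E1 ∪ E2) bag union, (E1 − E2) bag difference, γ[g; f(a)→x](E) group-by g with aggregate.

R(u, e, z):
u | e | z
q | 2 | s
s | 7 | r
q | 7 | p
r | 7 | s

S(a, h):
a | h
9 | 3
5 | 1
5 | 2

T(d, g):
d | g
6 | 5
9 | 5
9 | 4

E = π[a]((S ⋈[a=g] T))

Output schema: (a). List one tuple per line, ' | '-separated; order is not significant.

Row counts bottom-up:
  S → 3
  T → 3
  (S ⋈[a=g] T) → 4
  π[a]((S ⋈[a=g] T)) → 4

== RESULT ==
a
5
5
5
5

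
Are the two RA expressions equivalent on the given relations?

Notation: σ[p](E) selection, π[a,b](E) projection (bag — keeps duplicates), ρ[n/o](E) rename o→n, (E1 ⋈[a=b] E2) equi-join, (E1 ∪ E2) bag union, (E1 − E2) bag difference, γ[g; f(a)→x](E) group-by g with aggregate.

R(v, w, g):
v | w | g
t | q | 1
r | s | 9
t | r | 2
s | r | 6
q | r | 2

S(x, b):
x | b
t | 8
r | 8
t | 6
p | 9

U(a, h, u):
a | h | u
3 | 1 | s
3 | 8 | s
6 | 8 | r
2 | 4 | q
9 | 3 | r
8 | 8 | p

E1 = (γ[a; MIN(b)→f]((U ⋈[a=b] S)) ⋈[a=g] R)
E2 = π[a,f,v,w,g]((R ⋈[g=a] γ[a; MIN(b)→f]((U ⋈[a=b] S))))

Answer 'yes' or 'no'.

E1 per-node cardinality:
  U → 6
  S → 4
  (U ⋈[a=b] S) → 4
  γ[a; MIN(b)→f]((U ⋈[a=b] S)) → 3
  R → 5
  (γ[a; MIN(b)→f]((U ⋈[a=b] S)) ⋈[a=g] R) → 2
E2 per-node cardinality:
  R → 5
  U → 6
  S → 4
  (U ⋈[a=b] S) → 4
  γ[a; MIN(b)→f]((U ⋈[a=b] S)) → 3
  (R ⋈[g=a] γ[a; MIN(b)→f]((U ⋈[a=b] S))) → 2
  π[a,f,v,w,g]((R ⋈[g=a] γ[a; MIN(b)→f]((U ⋈[a=b] S)))) → 2

E1 and E2 produce the same multiset:
a | f | v | w | g
6 | 6 | s | r | 6
9 | 9 | r | s | 9

yes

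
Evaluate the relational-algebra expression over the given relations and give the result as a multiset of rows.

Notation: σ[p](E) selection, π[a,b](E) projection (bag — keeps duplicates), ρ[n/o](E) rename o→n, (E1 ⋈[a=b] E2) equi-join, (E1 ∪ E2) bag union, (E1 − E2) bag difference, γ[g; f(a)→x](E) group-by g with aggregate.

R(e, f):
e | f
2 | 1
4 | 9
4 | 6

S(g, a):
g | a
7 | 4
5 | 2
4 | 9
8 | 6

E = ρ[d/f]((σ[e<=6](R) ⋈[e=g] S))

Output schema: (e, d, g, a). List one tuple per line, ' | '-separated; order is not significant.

Stepwise |·|:
  R → 3
  σ[e<=6](R) → 3
  S → 4
  (σ[e<=6](R) ⋈[e=g] S) → 2
  ρ[d/f]((σ[e<=6](R) ⋈[e=g] S)) → 2

== RESULT ==
e | d | g | a
4 | 6 | 4 | 9
4 | 9 | 4 | 9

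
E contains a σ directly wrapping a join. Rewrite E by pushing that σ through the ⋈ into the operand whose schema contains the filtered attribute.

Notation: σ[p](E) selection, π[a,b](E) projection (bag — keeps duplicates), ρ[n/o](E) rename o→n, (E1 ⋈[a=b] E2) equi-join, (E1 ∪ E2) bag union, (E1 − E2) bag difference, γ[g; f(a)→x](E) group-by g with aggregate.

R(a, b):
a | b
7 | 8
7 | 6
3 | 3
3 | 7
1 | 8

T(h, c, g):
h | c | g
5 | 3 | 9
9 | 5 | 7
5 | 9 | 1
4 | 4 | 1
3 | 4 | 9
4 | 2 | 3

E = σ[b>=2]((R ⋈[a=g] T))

σ filters on b, owned by the left side.
E' = (σ[b>=2](R) ⋈[a=g] T)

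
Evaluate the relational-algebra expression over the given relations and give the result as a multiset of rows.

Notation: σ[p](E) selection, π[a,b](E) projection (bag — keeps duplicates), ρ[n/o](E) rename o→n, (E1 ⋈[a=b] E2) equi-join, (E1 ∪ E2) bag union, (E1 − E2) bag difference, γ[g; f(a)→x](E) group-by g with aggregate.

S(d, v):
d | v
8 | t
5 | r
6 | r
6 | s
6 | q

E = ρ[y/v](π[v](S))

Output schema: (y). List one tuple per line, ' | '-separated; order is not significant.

Per-node cardinality:
  S → 5
  π[v](S) → 5
  ρ[y/v](π[v](S)) → 5

== RESULT ==
y
q
r
r
s
t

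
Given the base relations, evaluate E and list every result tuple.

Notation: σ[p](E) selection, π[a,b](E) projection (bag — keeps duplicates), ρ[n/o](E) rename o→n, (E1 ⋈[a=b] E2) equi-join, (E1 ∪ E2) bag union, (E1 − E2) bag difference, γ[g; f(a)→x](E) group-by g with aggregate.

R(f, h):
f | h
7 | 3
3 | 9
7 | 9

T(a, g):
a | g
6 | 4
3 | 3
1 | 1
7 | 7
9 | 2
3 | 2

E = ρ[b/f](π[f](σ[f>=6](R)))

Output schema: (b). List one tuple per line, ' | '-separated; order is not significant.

Per-node cardinality:
  R → 3
  σ[f>=6](R) → 2
  π[f](σ[f>=6](R)) → 2
  ρ[b/f](π[f](σ[f>=6](R))) → 2

== RESULT ==
b
7
7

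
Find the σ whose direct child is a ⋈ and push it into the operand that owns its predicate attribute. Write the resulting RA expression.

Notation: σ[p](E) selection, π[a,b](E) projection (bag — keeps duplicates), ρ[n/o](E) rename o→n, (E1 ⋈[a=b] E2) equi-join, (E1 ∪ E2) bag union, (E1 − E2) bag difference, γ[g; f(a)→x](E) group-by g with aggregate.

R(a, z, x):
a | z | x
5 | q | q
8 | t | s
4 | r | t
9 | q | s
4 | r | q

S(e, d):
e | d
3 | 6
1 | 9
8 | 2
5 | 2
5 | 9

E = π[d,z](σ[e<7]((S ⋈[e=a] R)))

σ filters on e, owned by the left side.
E' = π[d,z]((σ[e<7](S) ⋈[e=a] R))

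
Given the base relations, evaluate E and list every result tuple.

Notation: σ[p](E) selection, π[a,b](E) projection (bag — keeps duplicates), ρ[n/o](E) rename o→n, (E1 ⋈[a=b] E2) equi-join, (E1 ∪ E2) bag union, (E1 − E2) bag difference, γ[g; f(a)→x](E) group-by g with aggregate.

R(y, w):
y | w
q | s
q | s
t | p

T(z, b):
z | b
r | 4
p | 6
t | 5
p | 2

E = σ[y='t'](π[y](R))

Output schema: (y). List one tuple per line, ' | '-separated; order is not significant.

Row counts bottom-up:
  R → 3
  π[y](R) → 3
  σ[y='t'](π[y](R)) → 1

== RESULT ==
y
t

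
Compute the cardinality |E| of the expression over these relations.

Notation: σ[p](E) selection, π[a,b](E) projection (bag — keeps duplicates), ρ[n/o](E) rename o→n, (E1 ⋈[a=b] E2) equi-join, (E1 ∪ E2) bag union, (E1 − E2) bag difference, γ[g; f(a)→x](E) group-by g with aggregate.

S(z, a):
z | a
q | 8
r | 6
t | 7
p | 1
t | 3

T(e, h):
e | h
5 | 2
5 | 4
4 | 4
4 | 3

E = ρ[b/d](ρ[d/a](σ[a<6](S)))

Subexpression sizes:
  S → 5
  σ[a<6](S) → 2
  ρ[d/a](σ[a<6](S)) → 2
  ρ[b/d](ρ[d/a](σ[a<6](S))) → 2

|E| = 2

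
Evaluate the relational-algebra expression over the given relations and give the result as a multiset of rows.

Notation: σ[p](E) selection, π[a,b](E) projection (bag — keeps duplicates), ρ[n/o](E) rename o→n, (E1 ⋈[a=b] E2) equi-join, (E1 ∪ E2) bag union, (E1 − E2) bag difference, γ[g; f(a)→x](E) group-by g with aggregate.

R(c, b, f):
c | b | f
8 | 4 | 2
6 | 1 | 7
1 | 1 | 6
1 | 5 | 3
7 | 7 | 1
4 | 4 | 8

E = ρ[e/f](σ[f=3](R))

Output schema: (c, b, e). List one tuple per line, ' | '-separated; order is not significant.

Subexpression sizes:
  R → 6
  σ[f=3](R) → 1
  ρ[e/f](σ[f=3](R)) → 1

== RESULT ==
c | b | e
1 | 5 | 3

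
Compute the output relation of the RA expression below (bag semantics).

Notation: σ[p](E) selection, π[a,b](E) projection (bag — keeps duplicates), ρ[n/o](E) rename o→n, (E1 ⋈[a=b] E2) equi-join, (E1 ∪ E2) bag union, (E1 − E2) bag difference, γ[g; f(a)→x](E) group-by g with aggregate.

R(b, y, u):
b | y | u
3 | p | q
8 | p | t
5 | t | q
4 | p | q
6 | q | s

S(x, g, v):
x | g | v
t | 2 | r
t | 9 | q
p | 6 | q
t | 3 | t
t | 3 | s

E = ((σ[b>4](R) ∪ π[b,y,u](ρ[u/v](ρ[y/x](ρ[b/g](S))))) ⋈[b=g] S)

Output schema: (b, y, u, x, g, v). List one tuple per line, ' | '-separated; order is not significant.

Subexpression sizes:
  R → 5
  σ[b>4](R) → 3
  S → 5
  ρ[b/g](S) → 5
  ρ[y/x](ρ[b/g](S)) → 5
  ρ[u/v](ρ[y/x](ρ[b/g](S))) → 5
  π[b,y,u](ρ[u/v](ρ[y/x](ρ[b/g](S)))) → 5
  (σ[b>4](R) ∪ π[b,y,u](ρ[u/v](ρ[y/x](ρ[b/g](S))))) → 8
  S → 5
  ((σ[b>4](R) ∪ π[b,y,u](ρ[u/v](ρ[y/x](ρ[b/g](S))))) ⋈[b=g] S) → 8

== RESULT ==
b | y | u | x | g | v
2 | t | r | t | 2 | r
3 | t | s | t | 3 | s
3 | t | s | t | 3 | t
3 | t | t | t | 3 | s
3 | t | t | t | 3 | t
6 | p | q | p | 6 | q
6 | q | s | p | 6 | q
9 | t | q | t | 9 | q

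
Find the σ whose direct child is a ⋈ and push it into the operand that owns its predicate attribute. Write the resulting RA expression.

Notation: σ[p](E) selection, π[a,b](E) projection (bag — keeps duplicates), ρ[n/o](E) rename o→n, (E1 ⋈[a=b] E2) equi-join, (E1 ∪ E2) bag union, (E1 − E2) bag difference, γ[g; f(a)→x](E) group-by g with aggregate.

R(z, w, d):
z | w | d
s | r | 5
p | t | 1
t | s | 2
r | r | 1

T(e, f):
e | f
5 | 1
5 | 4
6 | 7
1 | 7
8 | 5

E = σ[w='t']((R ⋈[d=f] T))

σ filters on w, owned by the left side.
E' = (σ[w='t'](R) ⋈[d=f] T)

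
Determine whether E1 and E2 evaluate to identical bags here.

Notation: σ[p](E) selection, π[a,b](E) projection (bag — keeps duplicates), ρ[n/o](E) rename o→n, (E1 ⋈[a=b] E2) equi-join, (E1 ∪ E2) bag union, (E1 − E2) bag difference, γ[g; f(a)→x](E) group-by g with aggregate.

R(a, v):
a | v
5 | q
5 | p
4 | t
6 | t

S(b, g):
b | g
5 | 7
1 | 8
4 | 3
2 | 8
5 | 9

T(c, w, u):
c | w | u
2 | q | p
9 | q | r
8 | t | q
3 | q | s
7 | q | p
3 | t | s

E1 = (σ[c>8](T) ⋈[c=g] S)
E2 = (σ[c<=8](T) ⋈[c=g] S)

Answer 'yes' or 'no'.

E1 row counts bottom-up:
  T → 6
  σ[c>8](T) → 1
  S → 5
  (σ[c>8](T) ⋈[c=g] S) → 1
E2 row counts bottom-up:
  T → 6
  σ[c<=8](T) → 5
  S → 5
  (σ[c<=8](T) ⋈[c=g] S) → 5

E1 result:
c | w | u | b | g
9 | q | r | 5 | 9
E2 result:
c | w | u | b | g
3 | q | s | 4 | 3
3 | t | s | 4 | 3
7 | q | p | 5 | 7
8 | t | q | 1 | 8
8 | t | q | 2 | 8
Witness: (7, 'q', 'p', 5, 7) appears 0× in E1 but 1× in E2.

no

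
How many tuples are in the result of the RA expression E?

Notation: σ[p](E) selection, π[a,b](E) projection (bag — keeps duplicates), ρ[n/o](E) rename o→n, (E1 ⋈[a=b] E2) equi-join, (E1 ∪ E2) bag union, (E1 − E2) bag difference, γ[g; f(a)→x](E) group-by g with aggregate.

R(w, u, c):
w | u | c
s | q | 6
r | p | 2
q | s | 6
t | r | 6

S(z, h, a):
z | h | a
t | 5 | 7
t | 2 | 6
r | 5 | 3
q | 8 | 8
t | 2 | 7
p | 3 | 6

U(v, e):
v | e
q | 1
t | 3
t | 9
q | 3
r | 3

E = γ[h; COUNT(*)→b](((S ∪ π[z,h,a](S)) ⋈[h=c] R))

Row counts bottom-up:
  S → 6
  S → 6
  π[z,h,a](S) → 6
  (S ∪ π[z,h,a](S)) → 12
  R → 4
  ((S ∪ π[z,h,a](S)) ⋈[h=c] R) → 4
  γ[h; COUNT(*)→b](((S ∪ π[z,h,a](S)) ⋈[h=c] R)) → 1

|E| = 1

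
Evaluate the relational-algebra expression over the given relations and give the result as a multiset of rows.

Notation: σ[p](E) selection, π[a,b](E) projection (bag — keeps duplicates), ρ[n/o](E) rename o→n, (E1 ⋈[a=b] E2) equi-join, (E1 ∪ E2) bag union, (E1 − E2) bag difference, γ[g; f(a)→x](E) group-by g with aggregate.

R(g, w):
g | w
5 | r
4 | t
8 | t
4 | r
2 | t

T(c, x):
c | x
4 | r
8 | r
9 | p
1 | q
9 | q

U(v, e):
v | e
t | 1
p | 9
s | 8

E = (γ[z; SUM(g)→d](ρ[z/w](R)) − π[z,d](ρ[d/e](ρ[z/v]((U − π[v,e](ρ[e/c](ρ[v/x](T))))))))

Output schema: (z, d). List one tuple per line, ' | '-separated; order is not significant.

Row counts bottom-up:
  R → 5
  ρ[z/w](R) → 5
  γ[z; SUM(g)→d](ρ[z/w](R)) → 2
  U → 3
  T → 5
  ρ[v/x](T) → 5
  ρ[e/c](ρ[v/x](T)) → 5
  π[v,e](ρ[e/c](ρ[v/x](T))) → 5
  (U − π[v,e](ρ[e/c](ρ[v/x](T)))) → 2
  ρ[z/v]((U − π[v,e](ρ[e/c](ρ[v/x](T))))) → 2
  ρ[d/e](ρ[z/v]((U − π[v,e](ρ[e/c](ρ[v/x](T)))))) → 2
  π[z,d](ρ[d/e](ρ[z/v]((U − π[v,e](ρ[e/c](ρ[v/x](T))))))) → 2
  (γ[z; SUM(g)→d](ρ[z/w](R)) − π[z,d](ρ[d/e](ρ[z/v]((U − π[v,e](ρ[e/c](ρ[v/x](T)))))))) → 2

== RESULT ==
z | d
r | 9
t | 14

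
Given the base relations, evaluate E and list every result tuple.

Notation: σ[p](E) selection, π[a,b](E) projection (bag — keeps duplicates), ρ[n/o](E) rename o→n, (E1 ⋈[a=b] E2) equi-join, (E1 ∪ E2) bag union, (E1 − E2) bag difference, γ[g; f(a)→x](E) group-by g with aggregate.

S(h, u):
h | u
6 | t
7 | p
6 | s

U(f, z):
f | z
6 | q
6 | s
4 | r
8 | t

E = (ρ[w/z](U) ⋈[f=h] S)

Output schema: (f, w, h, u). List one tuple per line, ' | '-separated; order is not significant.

Per-node cardinality:
  U → 4
  ρ[w/z](U) → 4
  S → 3
  (ρ[w/z](U) ⋈[f=h] S) → 4

== RESULT ==
f | w | h | u
6 | q | 6 | s
6 | q | 6 | t
6 | s | 6 | s
6 | s | 6 | t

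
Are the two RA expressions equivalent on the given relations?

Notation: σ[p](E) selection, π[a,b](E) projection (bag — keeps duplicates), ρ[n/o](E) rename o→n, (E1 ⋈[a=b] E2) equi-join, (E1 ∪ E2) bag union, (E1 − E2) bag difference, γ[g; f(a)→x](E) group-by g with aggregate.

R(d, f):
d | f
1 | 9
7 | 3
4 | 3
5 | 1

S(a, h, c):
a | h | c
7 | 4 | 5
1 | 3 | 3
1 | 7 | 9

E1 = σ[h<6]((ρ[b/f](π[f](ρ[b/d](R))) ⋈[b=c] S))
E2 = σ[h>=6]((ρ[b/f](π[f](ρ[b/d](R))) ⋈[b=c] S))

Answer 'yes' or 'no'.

E1 per-node cardinality:
  R → 4
  ρ[b/d](R) → 4
  π[f](ρ[b/d](R)) → 4
  ρ[b/f](π[f](ρ[b/d](R))) → 4
  S → 3
  (ρ[b/f](π[f](ρ[b/d](R))) ⋈[b=c] S) → 3
  σ[h<6]((ρ[b/f](π[f](ρ[b/d](R))) ⋈[b=c] S)) → 2
E2 per-node cardinality:
  R → 4
  ρ[b/d](R) → 4
  π[f](ρ[b/d](R)) → 4
  ρ[b/f](π[f](ρ[b/d](R))) → 4
  S → 3
  (ρ[b/f](π[f](ρ[b/d](R))) ⋈[b=c] S) → 3
  σ[h>=6]((ρ[b/f](π[f](ρ[b/d](R))) ⋈[b=c] S)) → 1

E1 result:
b | a | h | c
3 | 1 | 3 | 3
3 | 1 | 3 | 3
E2 result:
b | a | h | c
9 | 1 | 7 | 9
Witness: (3, 1, 3, 3) appears 2× in E1 but 0× in E2.

no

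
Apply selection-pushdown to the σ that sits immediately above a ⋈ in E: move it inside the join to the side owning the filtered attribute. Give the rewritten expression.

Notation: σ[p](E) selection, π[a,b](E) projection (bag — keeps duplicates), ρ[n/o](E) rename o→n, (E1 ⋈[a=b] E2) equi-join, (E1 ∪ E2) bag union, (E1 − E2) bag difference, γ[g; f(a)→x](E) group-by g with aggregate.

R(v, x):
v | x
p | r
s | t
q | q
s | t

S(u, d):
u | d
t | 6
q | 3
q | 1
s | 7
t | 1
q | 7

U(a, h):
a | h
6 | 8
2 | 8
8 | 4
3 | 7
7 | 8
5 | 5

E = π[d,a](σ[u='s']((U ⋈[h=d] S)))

σ filters on u, owned by the right side.
E' = π[d,a]((U ⋈[h=d] σ[u='s'](S)))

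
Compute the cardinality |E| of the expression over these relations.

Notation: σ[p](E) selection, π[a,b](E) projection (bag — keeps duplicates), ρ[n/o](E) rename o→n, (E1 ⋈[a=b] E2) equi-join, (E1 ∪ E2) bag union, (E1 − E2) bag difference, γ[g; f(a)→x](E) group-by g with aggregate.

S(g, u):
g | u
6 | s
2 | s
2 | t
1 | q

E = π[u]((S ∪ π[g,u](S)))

Per-node cardinality:
  S → 4
  S → 4
  π[g,u](S) → 4
  (S ∪ π[g,u](S)) → 8
  π[u]((S ∪ π[g,u](S))) → 8

|E| = 8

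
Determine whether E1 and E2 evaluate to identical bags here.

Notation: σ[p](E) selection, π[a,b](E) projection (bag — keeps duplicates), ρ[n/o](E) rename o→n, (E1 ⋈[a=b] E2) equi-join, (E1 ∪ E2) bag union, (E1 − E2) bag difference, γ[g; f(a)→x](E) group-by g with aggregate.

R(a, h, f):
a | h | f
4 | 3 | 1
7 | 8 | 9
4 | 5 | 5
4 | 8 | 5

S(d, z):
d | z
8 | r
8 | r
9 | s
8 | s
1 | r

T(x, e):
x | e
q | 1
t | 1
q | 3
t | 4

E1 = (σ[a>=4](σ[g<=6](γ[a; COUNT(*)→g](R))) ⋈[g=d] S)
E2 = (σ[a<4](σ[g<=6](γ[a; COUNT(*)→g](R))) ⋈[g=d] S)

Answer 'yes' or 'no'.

E1 per-node cardinality:
  R → 4
  γ[a; COUNT(*)→g](R) → 2
  σ[g<=6](γ[a; COUNT(*)→g](R)) → 2
  σ[a>=4](σ[g<=6](γ[a; COUNT(*)→g](R))) → 2
  S → 5
  (σ[a>=4](σ[g<=6](γ[a; COUNT(*)→g](R))) ⋈[g=d] S) → 1
E2 per-node cardinality:
  R → 4
  γ[a; COUNT(*)→g](R) → 2
  σ[g<=6](γ[a; COUNT(*)→g](R)) → 2
  σ[a<4](σ[g<=6](γ[a; COUNT(*)→g](R))) → 0
  S → 5
  (σ[a<4](σ[g<=6](γ[a; COUNT(*)→g](R))) ⋈[g=d] S) → 0

E1 result:
a | g | d | z
7 | 1 | 1 | r
E2 result:
a | g | d | z
(0 rows)
Witness: (7, 1, 1, 'r') appears 1× in E1 but 0× in E2.

no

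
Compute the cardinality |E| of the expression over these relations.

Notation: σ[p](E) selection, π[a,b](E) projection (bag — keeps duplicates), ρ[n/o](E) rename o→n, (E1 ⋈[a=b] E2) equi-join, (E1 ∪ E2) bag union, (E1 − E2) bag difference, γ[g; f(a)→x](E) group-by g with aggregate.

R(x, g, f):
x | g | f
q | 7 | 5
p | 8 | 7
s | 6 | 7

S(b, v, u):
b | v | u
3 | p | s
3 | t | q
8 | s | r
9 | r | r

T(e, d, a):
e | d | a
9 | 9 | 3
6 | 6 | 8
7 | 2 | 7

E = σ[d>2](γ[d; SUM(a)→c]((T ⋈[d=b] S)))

Stepwise |·|:
  T → 3
  S → 4
  (T ⋈[d=b] S) → 1
  γ[d; SUM(a)→c]((T ⋈[d=b] S)) → 1
  σ[d>2](γ[d; SUM(a)→c]((T ⋈[d=b] S))) → 1

|E| = 1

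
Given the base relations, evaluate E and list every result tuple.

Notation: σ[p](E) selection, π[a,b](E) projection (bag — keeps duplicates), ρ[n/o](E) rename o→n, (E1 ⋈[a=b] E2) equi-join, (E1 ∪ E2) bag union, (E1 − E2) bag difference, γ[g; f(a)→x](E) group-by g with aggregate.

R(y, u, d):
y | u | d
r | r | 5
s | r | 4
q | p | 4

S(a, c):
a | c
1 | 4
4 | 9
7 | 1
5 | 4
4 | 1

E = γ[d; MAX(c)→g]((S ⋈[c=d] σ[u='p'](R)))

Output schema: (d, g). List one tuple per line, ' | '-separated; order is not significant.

Row counts bottom-up:
  S → 5
  R → 3
  σ[u='p'](R) → 1
  (S ⋈[c=d] σ[u='p'](R)) → 2
  γ[d; MAX(c)→g]((S ⋈[c=d] σ[u='p'](R))) → 1

== RESULT ==
d | g
4 | 4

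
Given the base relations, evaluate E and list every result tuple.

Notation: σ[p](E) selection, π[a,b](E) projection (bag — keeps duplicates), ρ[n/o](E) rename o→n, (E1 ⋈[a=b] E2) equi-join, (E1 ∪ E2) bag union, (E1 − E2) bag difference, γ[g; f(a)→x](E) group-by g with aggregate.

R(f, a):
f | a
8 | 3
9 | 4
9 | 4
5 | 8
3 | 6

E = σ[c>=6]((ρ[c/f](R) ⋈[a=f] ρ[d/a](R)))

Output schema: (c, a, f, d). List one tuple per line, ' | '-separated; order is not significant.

Per-node cardinality:
  R → 5
  ρ[c/f](R) → 5
  R → 5
  ρ[d/a](R) → 5
  (ρ[c/f](R) ⋈[a=f] ρ[d/a](R)) → 2
  σ[c>=6]((ρ[c/f](R) ⋈[a=f] ρ[d/a](R))) → 1

== RESULT ==
c | a | f | d
8 | 3 | 3 | 6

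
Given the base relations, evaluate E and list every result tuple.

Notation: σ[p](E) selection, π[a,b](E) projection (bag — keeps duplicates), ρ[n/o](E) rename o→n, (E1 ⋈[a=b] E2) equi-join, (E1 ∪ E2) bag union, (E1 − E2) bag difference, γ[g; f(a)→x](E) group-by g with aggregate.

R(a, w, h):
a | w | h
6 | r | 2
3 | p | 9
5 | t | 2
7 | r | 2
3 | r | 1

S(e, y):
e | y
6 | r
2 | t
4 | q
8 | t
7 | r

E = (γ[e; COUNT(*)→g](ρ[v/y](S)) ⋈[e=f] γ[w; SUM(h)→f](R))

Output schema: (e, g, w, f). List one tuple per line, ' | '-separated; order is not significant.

Row counts bottom-up:
  S → 5
  ρ[v/y](S) → 5
  γ[e; COUNT(*)→g](ρ[v/y](S)) → 5
  R → 5
  γ[w; SUM(h)→f](R) → 3
  (γ[e; COUNT(*)→g](ρ[v/y](S)) ⋈[e=f] γ[w; SUM(h)→f](R)) → 1

== RESULT ==
e | g | w | f
2 | 1 | t | 2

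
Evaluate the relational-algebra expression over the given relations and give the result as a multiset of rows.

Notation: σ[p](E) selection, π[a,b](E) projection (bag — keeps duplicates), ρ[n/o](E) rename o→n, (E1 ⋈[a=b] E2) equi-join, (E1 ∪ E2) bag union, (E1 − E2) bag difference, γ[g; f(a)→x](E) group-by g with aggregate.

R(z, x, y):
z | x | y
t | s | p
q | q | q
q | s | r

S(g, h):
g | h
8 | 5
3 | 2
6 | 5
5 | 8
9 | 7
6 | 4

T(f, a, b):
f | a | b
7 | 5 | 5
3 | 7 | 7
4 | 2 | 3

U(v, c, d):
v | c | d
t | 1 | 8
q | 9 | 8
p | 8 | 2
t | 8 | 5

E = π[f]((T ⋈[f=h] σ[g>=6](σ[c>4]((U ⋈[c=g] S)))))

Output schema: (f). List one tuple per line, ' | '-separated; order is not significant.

Row counts bottom-up:
  T → 3
  U → 4
  S → 6
  (U ⋈[c=g] S) → 3
  σ[c>4]((U ⋈[c=g] S)) → 3
  σ[g>=6](σ[c>4]((U ⋈[c=g] S))) → 3
  (T ⋈[f=h] σ[g>=6](σ[c>4]((U ⋈[c=g] S)))) → 1
  π[f]((T ⋈[f=h] σ[g>=6](σ[c>4]((U ⋈[c=g] S))))) → 1

== RESULT ==
f
7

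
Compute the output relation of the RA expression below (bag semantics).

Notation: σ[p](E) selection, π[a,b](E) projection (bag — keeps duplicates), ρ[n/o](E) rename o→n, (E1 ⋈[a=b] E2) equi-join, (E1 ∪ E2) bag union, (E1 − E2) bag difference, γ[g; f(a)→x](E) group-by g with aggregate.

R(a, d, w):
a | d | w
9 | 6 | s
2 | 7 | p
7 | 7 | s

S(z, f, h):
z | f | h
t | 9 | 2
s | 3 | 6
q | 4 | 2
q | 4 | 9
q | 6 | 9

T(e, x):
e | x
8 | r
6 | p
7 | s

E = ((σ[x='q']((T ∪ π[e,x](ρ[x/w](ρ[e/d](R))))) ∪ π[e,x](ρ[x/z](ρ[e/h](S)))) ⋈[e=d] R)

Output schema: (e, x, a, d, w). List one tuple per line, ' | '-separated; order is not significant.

Subexpression sizes:
  T → 3
  R → 3
  ρ[e/d](R) → 3
  ρ[x/w](ρ[e/d](R)) → 3
  π[e,x](ρ[x/w](ρ[e/d](R))) → 3
  (T ∪ π[e,x](ρ[x/w](ρ[e/d](R)))) → 6
  σ[x='q']((T ∪ π[e,x](ρ[x/w](ρ[e/d](R))))) → 0
  S → 5
  ρ[e/h](S) → 5
  ρ[x/z](ρ[e/h](S)) → 5
  π[e,x](ρ[x/z](ρ[e/h](S))) → 5
  (σ[x='q']((T ∪ π[e,x](ρ[x/w](ρ[e/d](R))))) ∪ π[e,x](ρ[x/z](ρ[e/h](S)))) → 5
  R → 3
  ((σ[x='q']((T ∪ π[e,x](ρ[x/w](ρ[e/d](R))))) ∪ π[e,x](ρ[x/z](ρ[e/h](S)))) ⋈[e=d] R) → 1

== RESULT ==
e | x | a | d | w
6 | s | 9 | 6 | s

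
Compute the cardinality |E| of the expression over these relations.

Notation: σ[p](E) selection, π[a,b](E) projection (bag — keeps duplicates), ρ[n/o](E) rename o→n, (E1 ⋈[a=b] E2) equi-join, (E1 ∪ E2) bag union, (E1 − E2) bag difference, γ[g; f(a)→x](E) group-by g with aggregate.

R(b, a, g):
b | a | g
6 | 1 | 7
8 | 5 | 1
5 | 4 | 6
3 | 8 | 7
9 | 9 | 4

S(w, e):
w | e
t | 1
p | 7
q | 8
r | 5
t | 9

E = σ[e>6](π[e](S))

Stepwise |·|:
  S → 5
  π[e](S) → 5
  σ[e>6](π[e](S)) → 3

|E| = 3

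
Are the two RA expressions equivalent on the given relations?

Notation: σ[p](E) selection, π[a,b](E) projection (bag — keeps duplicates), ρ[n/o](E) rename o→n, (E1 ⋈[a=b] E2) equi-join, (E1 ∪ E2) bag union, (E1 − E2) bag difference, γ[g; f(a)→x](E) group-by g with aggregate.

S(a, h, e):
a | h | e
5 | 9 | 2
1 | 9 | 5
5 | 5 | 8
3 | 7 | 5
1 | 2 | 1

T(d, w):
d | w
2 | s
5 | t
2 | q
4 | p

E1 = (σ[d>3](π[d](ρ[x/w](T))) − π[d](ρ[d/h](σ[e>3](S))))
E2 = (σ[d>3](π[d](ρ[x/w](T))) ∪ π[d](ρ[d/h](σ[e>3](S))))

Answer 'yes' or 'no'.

E1 stepwise |·|:
  T → 4
  ρ[x/w](T) → 4
  π[d](ρ[x/w](T)) → 4
  σ[d>3](π[d](ρ[x/w](T))) → 2
  S → 5
  σ[e>3](S) → 3
  ρ[d/h](σ[e>3](S)) → 3
  π[d](ρ[d/h](σ[e>3](S))) → 3
  (σ[d>3](π[d](ρ[x/w](T))) − π[d](ρ[d/h](σ[e>3](S)))) → 1
E2 stepwise |·|:
  T → 4
  ρ[x/w](T) → 4
  π[d](ρ[x/w](T)) → 4
  σ[d>3](π[d](ρ[x/w](T))) → 2
  S → 5
  σ[e>3](S) → 3
  ρ[d/h](σ[e>3](S)) → 3
  π[d](ρ[d/h](σ[e>3](S))) → 3
  (σ[d>3](π[d](ρ[x/w](T))) ∪ π[d](ρ[d/h](σ[e>3](S)))) → 5

E1 result:
d
4
E2 result:
d
4
5
5
7
9
Witness: (7,) appears 0× in E1 but 1× in E2.

no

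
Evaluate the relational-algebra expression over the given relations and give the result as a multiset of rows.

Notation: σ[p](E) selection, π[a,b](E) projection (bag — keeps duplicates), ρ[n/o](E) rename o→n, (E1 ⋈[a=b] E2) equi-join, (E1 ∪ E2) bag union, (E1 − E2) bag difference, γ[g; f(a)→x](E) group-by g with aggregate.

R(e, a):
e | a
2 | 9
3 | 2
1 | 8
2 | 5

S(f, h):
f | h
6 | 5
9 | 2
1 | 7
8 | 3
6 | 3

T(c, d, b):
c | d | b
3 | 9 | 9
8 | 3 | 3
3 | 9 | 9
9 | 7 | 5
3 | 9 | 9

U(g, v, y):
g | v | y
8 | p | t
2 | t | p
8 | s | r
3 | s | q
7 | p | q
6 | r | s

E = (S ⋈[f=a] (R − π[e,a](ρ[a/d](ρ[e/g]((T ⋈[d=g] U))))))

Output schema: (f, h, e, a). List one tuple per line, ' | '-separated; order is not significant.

Subexpression sizes:
  S → 5
  R → 4
  T → 5
  U → 6
  (T ⋈[d=g] U) → 2
  ρ[e/g]((T ⋈[d=g] U)) → 2
  ρ[a/d](ρ[e/g]((T ⋈[d=g] U))) → 2
  π[e,a](ρ[a/d](ρ[e/g]((T ⋈[d=g] U)))) → 2
  (R − π[e,a](ρ[a/d](ρ[e/g]((T ⋈[d=g] U))))) → 4
  (S ⋈[f=a] (R − π[e,a](ρ[a/d](ρ[e/g]((T ⋈[d=g] U)))))) → 2

== RESULT ==
f | h | e | a
8 | 3 | 1 | 8
9 | 2 | 2 | 9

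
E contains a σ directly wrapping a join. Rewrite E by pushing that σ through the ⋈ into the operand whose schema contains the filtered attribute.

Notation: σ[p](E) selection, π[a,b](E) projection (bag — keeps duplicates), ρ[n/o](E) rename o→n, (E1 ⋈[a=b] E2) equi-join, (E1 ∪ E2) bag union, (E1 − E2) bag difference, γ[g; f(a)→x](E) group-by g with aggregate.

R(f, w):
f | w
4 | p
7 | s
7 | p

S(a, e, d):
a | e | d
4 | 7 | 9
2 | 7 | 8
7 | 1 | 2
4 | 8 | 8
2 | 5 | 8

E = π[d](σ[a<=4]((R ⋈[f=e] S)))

σ filters on a, owned by the right side.
E' = π[d]((R ⋈[f=e] σ[a<=4](S)))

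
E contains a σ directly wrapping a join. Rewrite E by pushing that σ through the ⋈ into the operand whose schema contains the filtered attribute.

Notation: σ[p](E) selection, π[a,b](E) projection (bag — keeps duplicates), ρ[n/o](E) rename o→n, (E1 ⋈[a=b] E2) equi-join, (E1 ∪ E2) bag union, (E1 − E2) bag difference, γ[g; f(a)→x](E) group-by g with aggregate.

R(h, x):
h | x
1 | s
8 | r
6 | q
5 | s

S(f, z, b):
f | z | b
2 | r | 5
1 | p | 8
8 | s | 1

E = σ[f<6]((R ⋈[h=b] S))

σ filters on f, owned by the right side.
E' = (R ⋈[h=b] σ[f<6](S))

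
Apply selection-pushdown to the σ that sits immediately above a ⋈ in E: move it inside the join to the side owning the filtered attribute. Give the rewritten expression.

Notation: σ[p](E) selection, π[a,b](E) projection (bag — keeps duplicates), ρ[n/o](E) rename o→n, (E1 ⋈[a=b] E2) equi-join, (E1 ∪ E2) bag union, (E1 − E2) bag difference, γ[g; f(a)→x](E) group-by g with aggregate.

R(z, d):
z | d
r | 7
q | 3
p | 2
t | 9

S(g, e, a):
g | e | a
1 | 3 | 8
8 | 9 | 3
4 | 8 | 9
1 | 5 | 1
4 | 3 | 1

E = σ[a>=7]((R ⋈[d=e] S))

σ filters on a, owned by the right side.
E' = (R ⋈[d=e] σ[a>=7](S))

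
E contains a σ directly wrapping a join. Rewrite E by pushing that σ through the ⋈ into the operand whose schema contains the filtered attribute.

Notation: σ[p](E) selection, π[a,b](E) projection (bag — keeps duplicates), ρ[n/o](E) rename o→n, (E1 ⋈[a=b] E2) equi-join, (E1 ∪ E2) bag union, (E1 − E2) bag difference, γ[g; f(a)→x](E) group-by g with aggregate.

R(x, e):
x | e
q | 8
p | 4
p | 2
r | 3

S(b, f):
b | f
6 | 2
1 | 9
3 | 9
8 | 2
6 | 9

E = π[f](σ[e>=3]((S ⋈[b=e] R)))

σ filters on e, owned by the right side.
E' = π[f]((S ⋈[b=e] σ[e>=3](R)))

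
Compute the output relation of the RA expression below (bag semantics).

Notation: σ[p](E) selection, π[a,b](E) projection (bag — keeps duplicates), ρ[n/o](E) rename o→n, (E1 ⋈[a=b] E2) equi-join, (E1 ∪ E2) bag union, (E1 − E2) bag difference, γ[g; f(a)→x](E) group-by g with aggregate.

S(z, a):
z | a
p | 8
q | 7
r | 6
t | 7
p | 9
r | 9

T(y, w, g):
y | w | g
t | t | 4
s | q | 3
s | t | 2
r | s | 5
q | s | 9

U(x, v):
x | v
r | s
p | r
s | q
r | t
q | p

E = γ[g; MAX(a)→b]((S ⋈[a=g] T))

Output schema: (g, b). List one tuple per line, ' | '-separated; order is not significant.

Per-node cardinality:
  S → 6
  T → 5
  (S ⋈[a=g] T) → 2
  γ[g; MAX(a)→b]((S ⋈[a=g] T)) → 1

== RESULT ==
g | b
9 | 9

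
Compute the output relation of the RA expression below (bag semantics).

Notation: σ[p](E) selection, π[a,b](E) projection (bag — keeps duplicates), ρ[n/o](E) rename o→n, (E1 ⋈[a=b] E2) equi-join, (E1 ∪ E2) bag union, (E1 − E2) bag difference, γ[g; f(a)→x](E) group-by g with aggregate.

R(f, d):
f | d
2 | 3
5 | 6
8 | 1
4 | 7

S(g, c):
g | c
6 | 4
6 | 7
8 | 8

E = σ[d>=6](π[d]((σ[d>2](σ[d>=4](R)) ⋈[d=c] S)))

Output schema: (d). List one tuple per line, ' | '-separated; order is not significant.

Subexpression sizes:
  R → 4
  σ[d>=4](R) → 2
  σ[d>2](σ[d>=4](R)) → 2
  S → 3
  (σ[d>2](σ[d>=4](R)) ⋈[d=c] S) → 1
  π[d]((σ[d>2](σ[d>=4](R)) ⋈[d=c] S)) → 1
  σ[d>=6](π[d]((σ[d>2](σ[d>=4](R)) ⋈[d=c] S))) → 1

== RESULT ==
d
7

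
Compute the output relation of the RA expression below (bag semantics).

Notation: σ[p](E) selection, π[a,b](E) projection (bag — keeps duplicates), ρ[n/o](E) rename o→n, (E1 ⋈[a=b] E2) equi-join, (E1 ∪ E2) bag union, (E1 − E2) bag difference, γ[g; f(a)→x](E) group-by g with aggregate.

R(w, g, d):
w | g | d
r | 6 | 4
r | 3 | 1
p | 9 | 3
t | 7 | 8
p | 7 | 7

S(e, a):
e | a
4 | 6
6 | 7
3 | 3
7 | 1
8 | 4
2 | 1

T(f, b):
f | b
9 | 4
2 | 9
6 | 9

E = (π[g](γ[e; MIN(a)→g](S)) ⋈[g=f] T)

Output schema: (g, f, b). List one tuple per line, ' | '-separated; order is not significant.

Stepwise |·|:
  S → 6
  γ[e; MIN(a)→g](S) → 6
  π[g](γ[e; MIN(a)→g](S)) → 6
  T → 3
  (π[g](γ[e; MIN(a)→g](S)) ⋈[g=f] T) → 1

== RESULT ==
g | f | b
6 | 6 | 9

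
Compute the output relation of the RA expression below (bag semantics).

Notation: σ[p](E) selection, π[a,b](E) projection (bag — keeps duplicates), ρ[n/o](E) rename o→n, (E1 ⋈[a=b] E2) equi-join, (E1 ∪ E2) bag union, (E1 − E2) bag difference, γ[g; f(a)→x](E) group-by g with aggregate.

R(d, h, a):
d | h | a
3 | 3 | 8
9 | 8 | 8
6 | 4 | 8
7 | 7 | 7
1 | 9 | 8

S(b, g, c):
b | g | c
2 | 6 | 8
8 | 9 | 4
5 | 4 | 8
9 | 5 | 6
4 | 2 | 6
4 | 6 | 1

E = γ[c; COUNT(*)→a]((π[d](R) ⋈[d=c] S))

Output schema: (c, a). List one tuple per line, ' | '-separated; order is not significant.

Subexpression sizes:
  R → 5
  π[d](R) → 5
  S → 6
  (π[d](R) ⋈[d=c] S) → 3
  γ[c; COUNT(*)→a]((π[d](R) ⋈[d=c] S)) → 2

== RESULT ==
c | a
1 | 1
6 | 2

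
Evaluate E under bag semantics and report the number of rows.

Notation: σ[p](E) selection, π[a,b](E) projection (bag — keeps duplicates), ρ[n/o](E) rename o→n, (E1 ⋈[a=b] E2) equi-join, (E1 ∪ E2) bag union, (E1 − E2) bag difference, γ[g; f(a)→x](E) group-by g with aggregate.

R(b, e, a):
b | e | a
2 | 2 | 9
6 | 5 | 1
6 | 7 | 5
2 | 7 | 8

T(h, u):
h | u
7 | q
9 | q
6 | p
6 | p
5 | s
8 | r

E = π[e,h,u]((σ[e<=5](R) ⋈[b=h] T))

Subexpression sizes:
  R → 4
  σ[e<=5](R) → 2
  T → 6
  (σ[e<=5](R) ⋈[b=h] T) → 2
  π[e,h,u]((σ[e<=5](R) ⋈[b=h] T)) → 2

|E| = 2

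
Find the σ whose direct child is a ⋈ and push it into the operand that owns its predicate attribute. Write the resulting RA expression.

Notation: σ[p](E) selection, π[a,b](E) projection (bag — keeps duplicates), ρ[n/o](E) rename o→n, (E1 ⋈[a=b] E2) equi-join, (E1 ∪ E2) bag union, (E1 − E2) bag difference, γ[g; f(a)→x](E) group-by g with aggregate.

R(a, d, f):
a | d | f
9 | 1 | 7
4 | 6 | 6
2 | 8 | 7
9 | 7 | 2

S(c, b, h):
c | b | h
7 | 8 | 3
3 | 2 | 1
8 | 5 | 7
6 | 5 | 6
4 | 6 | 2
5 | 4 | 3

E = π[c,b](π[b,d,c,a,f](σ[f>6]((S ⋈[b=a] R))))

σ filters on f, owned by the right side.
E' = π[c,b](π[b,d,c,a,f]((S ⋈[b=a] σ[f>6](R))))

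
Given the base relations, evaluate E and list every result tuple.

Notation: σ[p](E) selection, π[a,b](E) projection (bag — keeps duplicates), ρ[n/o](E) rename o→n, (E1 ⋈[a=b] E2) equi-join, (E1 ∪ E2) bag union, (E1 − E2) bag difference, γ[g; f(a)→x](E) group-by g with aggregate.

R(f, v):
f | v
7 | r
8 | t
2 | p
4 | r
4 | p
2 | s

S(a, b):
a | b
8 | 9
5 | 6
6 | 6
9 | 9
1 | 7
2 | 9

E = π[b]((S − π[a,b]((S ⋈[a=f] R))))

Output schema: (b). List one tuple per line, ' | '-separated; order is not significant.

Per-node cardinality:
  S → 6
  S → 6
  R → 6
  (S ⋈[a=f] R) → 3
  π[a,b]((S ⋈[a=f] R)) → 3
  (S − π[a,b]((S ⋈[a=f] R))) → 4
  π[b]((S − π[a,b]((S ⋈[a=f] R)))) → 4

== RESULT ==
b
6
6
7
9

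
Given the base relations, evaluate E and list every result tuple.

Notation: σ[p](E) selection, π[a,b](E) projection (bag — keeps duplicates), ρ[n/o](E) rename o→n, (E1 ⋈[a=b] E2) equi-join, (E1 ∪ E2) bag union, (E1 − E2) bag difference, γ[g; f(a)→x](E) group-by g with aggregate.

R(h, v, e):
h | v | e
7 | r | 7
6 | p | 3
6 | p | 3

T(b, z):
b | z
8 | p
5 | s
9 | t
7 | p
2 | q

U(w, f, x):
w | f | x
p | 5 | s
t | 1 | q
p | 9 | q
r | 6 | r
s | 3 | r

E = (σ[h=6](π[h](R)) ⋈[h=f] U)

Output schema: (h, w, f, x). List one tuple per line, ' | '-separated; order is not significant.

Row counts bottom-up:
  R → 3
  π[h](R) → 3
  σ[h=6](π[h](R)) → 2
  U → 5
  (σ[h=6](π[h](R)) ⋈[h=f] U) → 2

== RESULT ==
h | w | f | x
6 | r | 6 | r
6 | r | 6 | r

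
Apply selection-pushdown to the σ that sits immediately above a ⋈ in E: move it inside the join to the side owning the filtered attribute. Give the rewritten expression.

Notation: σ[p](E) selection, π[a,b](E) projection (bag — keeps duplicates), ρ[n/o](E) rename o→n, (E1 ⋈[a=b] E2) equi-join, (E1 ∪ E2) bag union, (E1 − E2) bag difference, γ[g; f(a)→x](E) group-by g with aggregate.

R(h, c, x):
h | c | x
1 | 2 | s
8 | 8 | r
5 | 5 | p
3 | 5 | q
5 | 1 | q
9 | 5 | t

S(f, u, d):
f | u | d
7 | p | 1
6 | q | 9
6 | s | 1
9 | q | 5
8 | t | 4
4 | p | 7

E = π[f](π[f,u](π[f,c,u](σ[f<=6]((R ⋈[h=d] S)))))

σ filters on f, owned by the right side.
E' = π[f](π[f,u](π[f,c,u]((R ⋈[h=d] σ[f<=6](S)))))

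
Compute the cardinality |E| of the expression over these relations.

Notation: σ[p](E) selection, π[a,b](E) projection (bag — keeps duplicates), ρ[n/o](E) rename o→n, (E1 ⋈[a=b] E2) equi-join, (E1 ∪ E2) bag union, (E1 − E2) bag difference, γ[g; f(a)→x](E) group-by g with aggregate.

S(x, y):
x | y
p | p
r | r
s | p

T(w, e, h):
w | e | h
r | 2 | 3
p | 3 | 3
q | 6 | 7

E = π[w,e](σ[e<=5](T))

Subexpression sizes:
  T → 3
  σ[e<=5](T) → 2
  π[w,e](σ[e<=5](T)) → 2

|E| = 2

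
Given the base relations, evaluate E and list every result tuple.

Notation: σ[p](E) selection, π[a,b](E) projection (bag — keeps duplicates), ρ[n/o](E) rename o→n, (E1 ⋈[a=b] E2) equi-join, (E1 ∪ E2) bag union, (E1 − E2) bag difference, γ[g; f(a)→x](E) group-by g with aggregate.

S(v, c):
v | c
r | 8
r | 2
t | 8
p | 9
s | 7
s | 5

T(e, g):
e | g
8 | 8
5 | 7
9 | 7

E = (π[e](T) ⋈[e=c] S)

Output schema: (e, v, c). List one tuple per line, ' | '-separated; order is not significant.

Stepwise |·|:
  T → 3
  π[e](T) → 3
  S → 6
  (π[e](T) ⋈[e=c] S) → 4

== RESULT ==
e | v | c
5 | s | 5
8 | r | 8
8 | t | 8
9 | p | 9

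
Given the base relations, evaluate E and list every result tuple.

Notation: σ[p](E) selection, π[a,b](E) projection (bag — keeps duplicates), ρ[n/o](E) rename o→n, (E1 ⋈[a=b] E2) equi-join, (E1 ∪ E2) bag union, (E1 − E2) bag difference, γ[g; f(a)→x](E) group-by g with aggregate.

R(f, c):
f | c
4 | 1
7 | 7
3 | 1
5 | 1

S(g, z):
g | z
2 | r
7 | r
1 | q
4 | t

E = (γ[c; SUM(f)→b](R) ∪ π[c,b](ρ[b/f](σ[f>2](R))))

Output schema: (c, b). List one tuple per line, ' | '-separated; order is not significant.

Row counts bottom-up:
  R → 4
  γ[c; SUM(f)→b](R) → 2
  R → 4
  σ[f>2](R) → 4
  ρ[b/f](σ[f>2](R)) → 4
  π[c,b](ρ[b/f](σ[f>2](R))) → 4
  (γ[c; SUM(f)→b](R) ∪ π[c,b](ρ[b/f](σ[f>2](R)))) → 6

== RESULT ==
c | b
1 | 3
1 | 4
1 | 5
1 | 12
7 | 7
7 | 7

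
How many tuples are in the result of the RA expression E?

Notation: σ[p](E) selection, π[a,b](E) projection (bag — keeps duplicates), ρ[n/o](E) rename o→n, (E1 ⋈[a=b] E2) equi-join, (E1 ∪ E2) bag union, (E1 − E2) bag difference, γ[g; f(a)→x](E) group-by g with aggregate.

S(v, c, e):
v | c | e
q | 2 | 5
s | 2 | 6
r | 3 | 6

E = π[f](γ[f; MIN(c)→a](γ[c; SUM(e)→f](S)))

Row counts bottom-up:
  S → 3
  γ[c; SUM(e)→f](S) → 2
  γ[f; MIN(c)→a](γ[c; SUM(e)→f](S)) → 2
  π[f](γ[f; MIN(c)→a](γ[c; SUM(e)→f](S))) → 2

|E| = 2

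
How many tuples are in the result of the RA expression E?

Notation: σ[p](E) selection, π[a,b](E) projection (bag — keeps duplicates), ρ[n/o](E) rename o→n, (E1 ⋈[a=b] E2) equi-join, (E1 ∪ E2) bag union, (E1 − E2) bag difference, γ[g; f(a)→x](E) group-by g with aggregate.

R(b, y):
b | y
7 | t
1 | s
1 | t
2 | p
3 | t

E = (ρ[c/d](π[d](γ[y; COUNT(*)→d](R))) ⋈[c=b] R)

Subexpression sizes:
  R → 5
  γ[y; COUNT(*)→d](R) → 3
  π[d](γ[y; COUNT(*)→d](R)) → 3
  ρ[c/d](π[d](γ[y; COUNT(*)→d](R))) → 3
  R → 5
  (ρ[c/d](π[d](γ[y; COUNT(*)→d](R))) ⋈[c=b] R) → 5

|E| = 5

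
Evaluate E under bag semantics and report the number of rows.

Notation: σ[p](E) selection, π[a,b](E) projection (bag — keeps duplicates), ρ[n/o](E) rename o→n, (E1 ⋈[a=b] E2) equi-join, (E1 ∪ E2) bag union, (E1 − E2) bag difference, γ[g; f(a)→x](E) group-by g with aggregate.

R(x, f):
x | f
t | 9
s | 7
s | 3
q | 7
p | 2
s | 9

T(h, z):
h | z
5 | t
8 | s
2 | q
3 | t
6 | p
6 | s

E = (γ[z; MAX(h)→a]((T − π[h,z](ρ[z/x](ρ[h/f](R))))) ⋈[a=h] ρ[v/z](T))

Row counts bottom-up:
  T → 6
  R → 6
  ρ[h/f](R) → 6
  ρ[z/x](ρ[h/f](R)) → 6
  π[h,z](ρ[z/x](ρ[h/f](R))) → 6
  (T − π[h,z](ρ[z/x](ρ[h/f](R)))) → 6
  γ[z; MAX(h)→a]((T − π[h,z](ρ[z/x](ρ[h/f](R))))) → 4
  T → 6
  ρ[v/z](T) → 6
  (γ[z; MAX(h)→a]((T − π[h,z](ρ[z/x](ρ[h/f](R))))) ⋈[a=h] ρ[v/z](T)) → 5

|E| = 5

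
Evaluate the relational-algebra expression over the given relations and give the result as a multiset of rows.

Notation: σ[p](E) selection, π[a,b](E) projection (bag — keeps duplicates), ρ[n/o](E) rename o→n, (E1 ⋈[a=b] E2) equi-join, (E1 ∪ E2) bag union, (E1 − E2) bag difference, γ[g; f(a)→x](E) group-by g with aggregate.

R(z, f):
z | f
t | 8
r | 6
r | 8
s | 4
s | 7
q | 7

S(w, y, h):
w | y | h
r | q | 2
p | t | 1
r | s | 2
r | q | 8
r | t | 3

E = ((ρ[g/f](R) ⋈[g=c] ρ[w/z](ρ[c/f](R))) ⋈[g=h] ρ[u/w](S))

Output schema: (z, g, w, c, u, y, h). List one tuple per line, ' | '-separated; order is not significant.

Stepwise |·|:
  R → 6
  ρ[g/f](R) → 6
  R → 6
  ρ[c/f](R) → 6
  ρ[w/z](ρ[c/f](R)) → 6
  (ρ[g/f](R) ⋈[g=c] ρ[w/z](ρ[c/f](R))) → 10
  S → 5
  ρ[u/w](S) → 5
  ((ρ[g/f](R) ⋈[g=c] ρ[w/z](ρ[c/f](R))) ⋈[g=h] ρ[u/w](S)) → 4

== RESULT ==
z | g | w | c | u | y | h
r | 8 | r | 8 | r | q | 8
r | 8 | t | 8 | r | q | 8
t | 8 | r | 8 | r | q | 8
t | 8 | t | 8 | r | q | 8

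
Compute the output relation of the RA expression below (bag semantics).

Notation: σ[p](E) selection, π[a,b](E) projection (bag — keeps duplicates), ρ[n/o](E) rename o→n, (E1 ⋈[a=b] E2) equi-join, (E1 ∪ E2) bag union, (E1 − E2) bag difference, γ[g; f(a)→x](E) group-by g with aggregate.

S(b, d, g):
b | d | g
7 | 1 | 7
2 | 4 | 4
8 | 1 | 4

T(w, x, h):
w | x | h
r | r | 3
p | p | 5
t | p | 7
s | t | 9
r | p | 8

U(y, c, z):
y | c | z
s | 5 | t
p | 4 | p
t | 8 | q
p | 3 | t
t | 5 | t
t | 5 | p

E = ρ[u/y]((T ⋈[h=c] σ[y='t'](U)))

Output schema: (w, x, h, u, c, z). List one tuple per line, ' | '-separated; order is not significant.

Stepwise |·|:
  T → 5
  U → 6
  σ[y='t'](U) → 3
  (T ⋈[h=c] σ[y='t'](U)) → 3
  ρ[u/y]((T ⋈[h=c] σ[y='t'](U))) → 3

== RESULT ==
w | x | h | u | c | z
p | p | 5 | t | 5 | p
p | p | 5 | t | 5 | t
r | p | 8 | t | 8 | q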